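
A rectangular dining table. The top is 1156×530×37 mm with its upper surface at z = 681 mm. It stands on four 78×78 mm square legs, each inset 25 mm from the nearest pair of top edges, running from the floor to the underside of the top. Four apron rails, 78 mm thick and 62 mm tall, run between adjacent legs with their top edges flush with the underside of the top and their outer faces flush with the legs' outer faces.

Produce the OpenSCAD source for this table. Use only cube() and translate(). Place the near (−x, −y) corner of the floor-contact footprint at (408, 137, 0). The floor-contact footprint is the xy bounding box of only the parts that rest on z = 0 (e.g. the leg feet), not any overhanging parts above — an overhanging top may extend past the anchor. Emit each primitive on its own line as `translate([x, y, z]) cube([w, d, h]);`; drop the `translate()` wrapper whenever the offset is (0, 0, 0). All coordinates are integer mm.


translate([383, 112, 644]) cube([1156, 530, 37]);
translate([408, 137, 0]) cube([78, 78, 644]);
translate([1436, 137, 0]) cube([78, 78, 644]);
translate([408, 539, 0]) cube([78, 78, 644]);
translate([1436, 539, 0]) cube([78, 78, 644]);
translate([486, 137, 582]) cube([950, 78, 62]);
translate([486, 539, 582]) cube([950, 78, 62]);
translate([408, 215, 582]) cube([78, 324, 62]);
translate([1436, 215, 582]) cube([78, 324, 62]);


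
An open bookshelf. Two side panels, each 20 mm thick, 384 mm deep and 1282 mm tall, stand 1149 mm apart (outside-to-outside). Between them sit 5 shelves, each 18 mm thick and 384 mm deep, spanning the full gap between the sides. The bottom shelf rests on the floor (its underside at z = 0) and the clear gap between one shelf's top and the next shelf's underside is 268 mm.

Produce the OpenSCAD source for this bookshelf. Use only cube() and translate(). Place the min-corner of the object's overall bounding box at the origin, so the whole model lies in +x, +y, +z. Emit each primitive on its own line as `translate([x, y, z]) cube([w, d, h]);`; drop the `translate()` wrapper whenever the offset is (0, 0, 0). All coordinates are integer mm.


cube([20, 384, 1282]);
translate([1129, 0, 0]) cube([20, 384, 1282]);
translate([20, 0, 0]) cube([1109, 384, 18]);
translate([20, 0, 286]) cube([1109, 384, 18]);
translate([20, 0, 572]) cube([1109, 384, 18]);
translate([20, 0, 858]) cube([1109, 384, 18]);
translate([20, 0, 1144]) cube([1109, 384, 18]);


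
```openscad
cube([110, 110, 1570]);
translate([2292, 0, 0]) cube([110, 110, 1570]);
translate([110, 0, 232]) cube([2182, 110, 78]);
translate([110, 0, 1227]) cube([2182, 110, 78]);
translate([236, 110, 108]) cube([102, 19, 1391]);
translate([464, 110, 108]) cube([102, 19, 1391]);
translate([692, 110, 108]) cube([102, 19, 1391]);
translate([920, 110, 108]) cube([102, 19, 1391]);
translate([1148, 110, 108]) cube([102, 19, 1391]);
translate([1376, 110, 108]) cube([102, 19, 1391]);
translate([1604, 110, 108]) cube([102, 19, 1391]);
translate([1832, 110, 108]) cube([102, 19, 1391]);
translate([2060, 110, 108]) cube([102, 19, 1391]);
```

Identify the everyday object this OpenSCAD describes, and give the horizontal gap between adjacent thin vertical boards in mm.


A fence section. The picket gap is 126 mm.

Two posts, two rails, 9 pickets — a fence section. Span 2182 mm holds 9 pickets of 102 mm with 10 equal gaps: ⌊(2182 − 9·102) / 10⌋ = 126 mm.


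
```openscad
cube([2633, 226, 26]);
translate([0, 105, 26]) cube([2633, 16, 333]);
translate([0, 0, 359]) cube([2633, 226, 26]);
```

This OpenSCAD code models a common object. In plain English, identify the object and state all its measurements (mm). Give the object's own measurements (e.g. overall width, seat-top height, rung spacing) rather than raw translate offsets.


An I-beam lying along x, 2633 mm long. Overall section height 385 mm. Two flanges 226 mm wide (y) and 26 mm thick, one on the floor and one at the top; a web 16 mm thick runs between them, centred on the flange width.


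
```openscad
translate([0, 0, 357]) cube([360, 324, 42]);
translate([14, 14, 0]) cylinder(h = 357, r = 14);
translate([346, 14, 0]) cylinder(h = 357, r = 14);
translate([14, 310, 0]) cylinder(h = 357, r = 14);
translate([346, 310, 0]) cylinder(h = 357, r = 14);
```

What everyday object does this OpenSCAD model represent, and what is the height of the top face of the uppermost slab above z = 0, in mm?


A stool. The seat height is 399 mm.

A 360×324×42 slab at z = 357 on four corner cylinders — a stool. The seat top is 357 + 42 = 399 mm.


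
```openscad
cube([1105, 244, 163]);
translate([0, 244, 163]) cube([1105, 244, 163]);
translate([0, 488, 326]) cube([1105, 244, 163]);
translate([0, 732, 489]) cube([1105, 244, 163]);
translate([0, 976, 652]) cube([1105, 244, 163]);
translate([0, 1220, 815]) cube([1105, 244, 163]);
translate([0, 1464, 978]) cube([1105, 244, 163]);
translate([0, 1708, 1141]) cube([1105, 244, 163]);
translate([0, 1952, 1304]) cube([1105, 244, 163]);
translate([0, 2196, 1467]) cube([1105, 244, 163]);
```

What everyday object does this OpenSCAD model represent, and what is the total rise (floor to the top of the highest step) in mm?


A staircase. The total rise is 1630 mm.

10 identical blocks, each offset up and back from the previous — a staircase. Each step is 163 mm tall and there are 10 of them, so the total rise is 10 × 163 = 1630 mm.


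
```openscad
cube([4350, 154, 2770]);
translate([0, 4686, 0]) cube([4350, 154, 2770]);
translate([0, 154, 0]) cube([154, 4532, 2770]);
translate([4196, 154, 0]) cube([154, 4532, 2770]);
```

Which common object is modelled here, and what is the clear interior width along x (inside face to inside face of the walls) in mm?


A house (or room) frame. The interior width is 4042 mm.

Four 2770 mm walls enclosing a rectangle with no floor or roof — a room or house frame. Outside width is 4350 mm and wall thickness is 154 mm, so the interior width is 4350 − 2 × 154 = 4042 mm.


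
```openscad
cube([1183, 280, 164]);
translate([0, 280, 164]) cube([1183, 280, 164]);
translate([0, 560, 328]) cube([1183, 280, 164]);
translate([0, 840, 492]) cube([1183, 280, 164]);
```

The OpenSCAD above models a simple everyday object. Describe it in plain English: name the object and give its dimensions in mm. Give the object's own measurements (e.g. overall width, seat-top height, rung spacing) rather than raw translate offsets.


A straight staircase of 4 solid steps. Each step is 1183 mm wide (x), 280 mm deep (y, the going) and 164 mm tall (the rise). The first step rests on the floor; each subsequent step sits one going further in +y and one rise higher in +z, directly behind and above the previous step with no overlap.


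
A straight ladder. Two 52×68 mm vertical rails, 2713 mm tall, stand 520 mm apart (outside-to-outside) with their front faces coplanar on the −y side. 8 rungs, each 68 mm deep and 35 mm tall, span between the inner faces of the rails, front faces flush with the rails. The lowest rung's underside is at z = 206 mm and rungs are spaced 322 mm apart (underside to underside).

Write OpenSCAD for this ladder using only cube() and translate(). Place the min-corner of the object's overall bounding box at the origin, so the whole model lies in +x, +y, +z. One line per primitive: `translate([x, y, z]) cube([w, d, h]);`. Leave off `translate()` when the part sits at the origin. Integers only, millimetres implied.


cube([52, 68, 2713]);
translate([468, 0, 0]) cube([52, 68, 2713]);
translate([52, 0, 206]) cube([416, 68, 35]);
translate([52, 0, 528]) cube([416, 68, 35]);
translate([52, 0, 850]) cube([416, 68, 35]);
translate([52, 0, 1172]) cube([416, 68, 35]);
translate([52, 0, 1494]) cube([416, 68, 35]);
translate([52, 0, 1816]) cube([416, 68, 35]);
translate([52, 0, 2138]) cube([416, 68, 35]);
translate([52, 0, 2460]) cube([416, 68, 35]);


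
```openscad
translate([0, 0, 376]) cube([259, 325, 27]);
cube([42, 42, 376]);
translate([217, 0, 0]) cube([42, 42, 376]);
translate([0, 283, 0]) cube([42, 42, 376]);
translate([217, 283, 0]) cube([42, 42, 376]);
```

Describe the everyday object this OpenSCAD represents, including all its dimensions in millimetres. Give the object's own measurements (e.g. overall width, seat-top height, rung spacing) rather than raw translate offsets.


A four-legged stool. The seat is a 259×325×27 mm slab whose top surface is at z = 403 mm; four square legs, each 42×42 mm in cross-section, run from the floor (z = 0) to the underside of the seat, each flush with a corner of the seat.


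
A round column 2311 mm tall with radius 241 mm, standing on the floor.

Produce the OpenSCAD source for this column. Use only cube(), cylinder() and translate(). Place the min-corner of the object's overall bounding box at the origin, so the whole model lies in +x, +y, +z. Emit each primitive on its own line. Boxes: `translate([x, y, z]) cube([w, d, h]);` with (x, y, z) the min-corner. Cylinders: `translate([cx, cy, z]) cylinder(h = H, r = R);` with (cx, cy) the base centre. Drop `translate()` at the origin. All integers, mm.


translate([241, 241, 0]) cylinder(h = 2311, r = 241);


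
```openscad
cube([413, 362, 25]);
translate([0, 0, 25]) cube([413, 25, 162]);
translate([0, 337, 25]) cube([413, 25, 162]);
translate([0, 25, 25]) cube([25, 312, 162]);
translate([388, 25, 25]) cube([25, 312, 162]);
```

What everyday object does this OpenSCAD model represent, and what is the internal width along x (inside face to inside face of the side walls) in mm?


An open box. The internal width is 363 mm.

A 413×362 base slab with four walls standing on it — an open box. The base is 413 mm wide and the walls are 25 mm thick, so the internal width is 413 − 2 × 25 = 363 mm.


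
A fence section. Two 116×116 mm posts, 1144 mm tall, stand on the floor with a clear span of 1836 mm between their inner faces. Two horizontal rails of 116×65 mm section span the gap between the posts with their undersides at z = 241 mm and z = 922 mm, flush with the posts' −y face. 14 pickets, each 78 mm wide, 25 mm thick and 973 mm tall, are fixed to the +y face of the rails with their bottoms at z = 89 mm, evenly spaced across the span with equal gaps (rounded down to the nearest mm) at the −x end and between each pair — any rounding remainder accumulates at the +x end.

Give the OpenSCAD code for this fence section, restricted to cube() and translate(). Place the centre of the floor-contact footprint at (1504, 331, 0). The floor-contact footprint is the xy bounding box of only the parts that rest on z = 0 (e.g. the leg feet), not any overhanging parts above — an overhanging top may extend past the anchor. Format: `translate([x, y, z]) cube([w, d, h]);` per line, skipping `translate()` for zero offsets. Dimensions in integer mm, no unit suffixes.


translate([470, 273, 0]) cube([116, 116, 1144]);
translate([2422, 273, 0]) cube([116, 116, 1144]);
translate([586, 273, 241]) cube([1836, 116, 65]);
translate([586, 273, 922]) cube([1836, 116, 65]);
translate([635, 389, 89]) cube([78, 25, 973]);
translate([762, 389, 89]) cube([78, 25, 973]);
translate([889, 389, 89]) cube([78, 25, 973]);
translate([1016, 389, 89]) cube([78, 25, 973]);
translate([1143, 389, 89]) cube([78, 25, 973]);
translate([1270, 389, 89]) cube([78, 25, 973]);
translate([1397, 389, 89]) cube([78, 25, 973]);
translate([1524, 389, 89]) cube([78, 25, 973]);
translate([1651, 389, 89]) cube([78, 25, 973]);
translate([1778, 389, 89]) cube([78, 25, 973]);
translate([1905, 389, 89]) cube([78, 25, 973]);
translate([2032, 389, 89]) cube([78, 25, 973]);
translate([2159, 389, 89]) cube([78, 25, 973]);
translate([2286, 389, 89]) cube([78, 25, 973]);


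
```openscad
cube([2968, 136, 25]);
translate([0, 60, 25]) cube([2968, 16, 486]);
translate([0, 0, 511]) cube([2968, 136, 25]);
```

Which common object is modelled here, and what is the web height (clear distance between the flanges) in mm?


An I-beam. The web height is 486 mm.

Two wide flanges with a thin centred web — an I-beam. Overall 536 mm minus two 25 mm flanges gives a web of 536 − 2·25 = 486 mm.


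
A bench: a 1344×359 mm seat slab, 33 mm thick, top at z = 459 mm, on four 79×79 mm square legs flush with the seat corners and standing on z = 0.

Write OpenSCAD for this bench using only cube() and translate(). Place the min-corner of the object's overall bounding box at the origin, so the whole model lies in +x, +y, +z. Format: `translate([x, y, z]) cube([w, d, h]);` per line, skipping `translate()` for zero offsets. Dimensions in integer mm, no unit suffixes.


translate([0, 0, 426]) cube([1344, 359, 33]);
cube([79, 79, 426]);
translate([0, 280, 0]) cube([79, 79, 426]);
translate([1265, 0, 0]) cube([79, 79, 426]);
translate([1265, 280, 0]) cube([79, 79, 426]);


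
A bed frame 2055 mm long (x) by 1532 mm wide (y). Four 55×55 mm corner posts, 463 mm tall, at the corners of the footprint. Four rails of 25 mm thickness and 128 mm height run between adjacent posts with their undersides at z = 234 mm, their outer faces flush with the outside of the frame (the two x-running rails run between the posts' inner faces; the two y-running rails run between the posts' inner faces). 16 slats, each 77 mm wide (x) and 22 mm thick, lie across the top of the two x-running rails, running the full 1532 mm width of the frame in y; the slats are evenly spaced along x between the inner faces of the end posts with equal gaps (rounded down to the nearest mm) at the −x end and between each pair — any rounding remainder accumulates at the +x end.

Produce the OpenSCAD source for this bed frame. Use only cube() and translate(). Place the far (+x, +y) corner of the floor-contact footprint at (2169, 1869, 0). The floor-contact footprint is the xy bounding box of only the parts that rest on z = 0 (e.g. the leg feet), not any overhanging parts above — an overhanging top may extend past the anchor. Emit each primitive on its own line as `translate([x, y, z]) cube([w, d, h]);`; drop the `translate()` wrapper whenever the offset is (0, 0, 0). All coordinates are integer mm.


translate([114, 337, 0]) cube([55, 55, 463]);
translate([114, 1814, 0]) cube([55, 55, 463]);
translate([2114, 337, 0]) cube([55, 55, 463]);
translate([2114, 1814, 0]) cube([55, 55, 463]);
translate([169, 337, 234]) cube([1945, 25, 128]);
translate([169, 1844, 234]) cube([1945, 25, 128]);
translate([114, 392, 234]) cube([25, 1422, 128]);
translate([2144, 392, 234]) cube([25, 1422, 128]);
translate([210, 337, 362]) cube([77, 1532, 22]);
translate([328, 337, 362]) cube([77, 1532, 22]);
translate([446, 337, 362]) cube([77, 1532, 22]);
translate([564, 337, 362]) cube([77, 1532, 22]);
translate([682, 337, 362]) cube([77, 1532, 22]);
translate([800, 337, 362]) cube([77, 1532, 22]);
translate([918, 337, 362]) cube([77, 1532, 22]);
translate([1036, 337, 362]) cube([77, 1532, 22]);
translate([1154, 337, 362]) cube([77, 1532, 22]);
translate([1272, 337, 362]) cube([77, 1532, 22]);
translate([1390, 337, 362]) cube([77, 1532, 22]);
translate([1508, 337, 362]) cube([77, 1532, 22]);
translate([1626, 337, 362]) cube([77, 1532, 22]);
translate([1744, 337, 362]) cube([77, 1532, 22]);
translate([1862, 337, 362]) cube([77, 1532, 22]);
translate([1980, 337, 362]) cube([77, 1532, 22]);


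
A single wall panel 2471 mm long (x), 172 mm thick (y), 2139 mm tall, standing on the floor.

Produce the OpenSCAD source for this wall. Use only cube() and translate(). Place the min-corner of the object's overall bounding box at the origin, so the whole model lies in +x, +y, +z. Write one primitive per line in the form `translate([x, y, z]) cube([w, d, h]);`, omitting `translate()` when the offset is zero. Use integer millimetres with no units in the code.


cube([2471, 172, 2139]);


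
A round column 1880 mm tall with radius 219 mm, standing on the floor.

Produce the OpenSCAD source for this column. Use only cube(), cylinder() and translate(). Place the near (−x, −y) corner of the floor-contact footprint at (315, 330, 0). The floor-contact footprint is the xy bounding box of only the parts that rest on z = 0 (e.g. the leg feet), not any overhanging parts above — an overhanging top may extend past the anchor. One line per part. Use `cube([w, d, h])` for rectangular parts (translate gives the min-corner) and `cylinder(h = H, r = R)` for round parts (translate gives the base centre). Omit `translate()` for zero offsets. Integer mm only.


translate([534, 549, 0]) cylinder(h = 1880, r = 219);


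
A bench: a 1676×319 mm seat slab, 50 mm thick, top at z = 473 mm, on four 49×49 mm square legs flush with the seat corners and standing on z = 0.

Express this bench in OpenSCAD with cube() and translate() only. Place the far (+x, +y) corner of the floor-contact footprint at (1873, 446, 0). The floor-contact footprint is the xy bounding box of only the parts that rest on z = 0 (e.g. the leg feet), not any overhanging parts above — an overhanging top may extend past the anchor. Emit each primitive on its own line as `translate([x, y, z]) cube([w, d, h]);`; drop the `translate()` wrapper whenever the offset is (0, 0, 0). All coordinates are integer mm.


translate([197, 127, 423]) cube([1676, 319, 50]);
translate([197, 127, 0]) cube([49, 49, 423]);
translate([197, 397, 0]) cube([49, 49, 423]);
translate([1824, 127, 0]) cube([49, 49, 423]);
translate([1824, 397, 0]) cube([49, 49, 423]);


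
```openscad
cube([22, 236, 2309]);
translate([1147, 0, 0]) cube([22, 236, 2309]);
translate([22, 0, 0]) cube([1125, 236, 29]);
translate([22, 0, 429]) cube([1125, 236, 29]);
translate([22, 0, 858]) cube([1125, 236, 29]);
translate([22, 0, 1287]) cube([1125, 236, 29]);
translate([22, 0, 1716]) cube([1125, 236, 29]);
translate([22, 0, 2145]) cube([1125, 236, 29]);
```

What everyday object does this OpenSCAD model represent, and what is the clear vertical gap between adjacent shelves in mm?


A bookshelf. The clear shelf gap is 400 mm.

Two tall side panels with 6 horizontal boards between them — a bookshelf. The first two shelf undersides are at z = 0 and z = 429; with shelf thickness 29, the clear gap is 429 − 0 − 29 = 400 mm.


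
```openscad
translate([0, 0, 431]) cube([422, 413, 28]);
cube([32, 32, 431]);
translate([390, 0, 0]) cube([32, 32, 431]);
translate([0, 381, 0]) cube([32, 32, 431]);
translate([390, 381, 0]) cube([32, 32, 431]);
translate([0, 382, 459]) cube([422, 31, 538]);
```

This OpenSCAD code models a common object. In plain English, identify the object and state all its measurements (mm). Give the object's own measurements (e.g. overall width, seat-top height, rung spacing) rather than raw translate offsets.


A chair. The seat is a 422×413×28 mm slab with its top at z = 459 mm, on four 32×32 mm corner legs (flush with the seat edges, standing on z = 0). A flat backrest 31 mm thick, 538 mm tall, spans the full seat width and rises from the seat top along its +y edge, rear face flush with the rear of the seat.


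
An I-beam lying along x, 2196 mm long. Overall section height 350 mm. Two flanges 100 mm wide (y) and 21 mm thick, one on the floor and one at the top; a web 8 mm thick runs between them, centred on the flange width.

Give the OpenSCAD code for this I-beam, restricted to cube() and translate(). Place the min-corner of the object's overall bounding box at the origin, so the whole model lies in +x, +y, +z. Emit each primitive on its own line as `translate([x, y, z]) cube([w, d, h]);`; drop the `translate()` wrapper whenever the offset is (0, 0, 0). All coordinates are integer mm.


cube([2196, 100, 21]);
translate([0, 46, 21]) cube([2196, 8, 308]);
translate([0, 0, 329]) cube([2196, 100, 21]);


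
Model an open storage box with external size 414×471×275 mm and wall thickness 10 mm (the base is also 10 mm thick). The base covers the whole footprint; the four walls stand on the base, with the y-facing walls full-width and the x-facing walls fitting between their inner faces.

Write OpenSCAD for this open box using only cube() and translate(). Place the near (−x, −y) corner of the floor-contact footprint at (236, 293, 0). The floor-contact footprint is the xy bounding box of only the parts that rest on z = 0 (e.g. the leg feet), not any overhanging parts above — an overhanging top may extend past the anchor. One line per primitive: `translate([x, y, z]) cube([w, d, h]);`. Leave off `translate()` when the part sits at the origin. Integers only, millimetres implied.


translate([236, 293, 0]) cube([414, 471, 10]);
translate([236, 293, 10]) cube([414, 10, 265]);
translate([236, 754, 10]) cube([414, 10, 265]);
translate([236, 303, 10]) cube([10, 451, 265]);
translate([640, 303, 10]) cube([10, 451, 265]);


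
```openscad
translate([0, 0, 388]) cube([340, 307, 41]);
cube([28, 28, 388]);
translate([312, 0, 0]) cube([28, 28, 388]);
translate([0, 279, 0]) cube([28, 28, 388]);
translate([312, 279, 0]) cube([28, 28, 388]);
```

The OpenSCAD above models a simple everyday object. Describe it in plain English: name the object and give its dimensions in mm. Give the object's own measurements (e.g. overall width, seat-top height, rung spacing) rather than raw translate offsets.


A four-legged stool. The seat is a 340×307×41 mm slab whose top surface is at z = 429 mm; four square legs, each 28×28 mm in cross-section, run from the floor (z = 0) to the underside of the seat, each flush with a corner of the seat.


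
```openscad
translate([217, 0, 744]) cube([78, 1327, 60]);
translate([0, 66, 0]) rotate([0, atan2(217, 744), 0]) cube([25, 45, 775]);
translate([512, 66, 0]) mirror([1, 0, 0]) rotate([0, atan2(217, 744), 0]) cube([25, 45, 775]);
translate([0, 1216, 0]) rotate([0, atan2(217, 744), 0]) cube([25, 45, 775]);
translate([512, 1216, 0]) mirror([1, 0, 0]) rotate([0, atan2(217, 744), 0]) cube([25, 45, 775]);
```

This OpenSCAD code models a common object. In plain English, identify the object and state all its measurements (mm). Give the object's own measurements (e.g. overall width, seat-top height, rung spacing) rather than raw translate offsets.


A sawhorse. A 78×1327×60 mm beam (x, y, z) sits on two A-frame leg pairs. Each pair is two raked legs of 25×45 mm section (45 mm along y) splaying symmetrically in x. Each leg rises 744 mm vertically over 217 mm of horizontal reach and is 775 mm long along its own axis. Every leg's outer bottom edge rests on the floor and its outer top edge meets a bottom edge of the beam — the left legs (tilting toward +x) meet the beam's −x bottom edge, the right legs (their mirror images, tilting toward −x) meet its +x bottom edge — so the leg tops tuck under the beam, the beam's underside is 744 mm above the floor, and the feet are 512 mm apart outside-to-outside with the beam centred between them. The two leg pairs are set in 66 mm from either end of the beam.


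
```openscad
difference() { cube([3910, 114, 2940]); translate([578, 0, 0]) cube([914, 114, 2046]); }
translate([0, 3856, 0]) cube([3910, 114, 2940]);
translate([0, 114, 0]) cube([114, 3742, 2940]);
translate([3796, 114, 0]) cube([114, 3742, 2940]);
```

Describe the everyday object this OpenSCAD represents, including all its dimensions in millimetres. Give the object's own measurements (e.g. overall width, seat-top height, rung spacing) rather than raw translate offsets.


A single room: four walls, each 2940 mm tall and 114 mm thick, enclosing an outside footprint 3910×3970 mm (x × y), no floor or roof. The front and back walls (−y and +y sides) run the full x-width; the side walls fit between their inner faces. A door opening 914 mm wide and 2046 mm tall is cut through the front wall from the floor up, its −x edge 578 mm from the wall's −x end.


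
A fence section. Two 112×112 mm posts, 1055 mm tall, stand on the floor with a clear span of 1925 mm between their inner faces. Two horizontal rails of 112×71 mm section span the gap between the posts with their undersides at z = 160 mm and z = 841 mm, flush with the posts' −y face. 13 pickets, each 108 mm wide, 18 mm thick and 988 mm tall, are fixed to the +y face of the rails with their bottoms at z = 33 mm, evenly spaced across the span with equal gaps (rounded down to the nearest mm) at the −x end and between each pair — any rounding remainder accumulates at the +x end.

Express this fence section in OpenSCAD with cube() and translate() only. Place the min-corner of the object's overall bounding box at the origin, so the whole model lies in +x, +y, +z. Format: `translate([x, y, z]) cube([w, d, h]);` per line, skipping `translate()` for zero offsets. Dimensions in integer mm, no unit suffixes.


cube([112, 112, 1055]);
translate([2037, 0, 0]) cube([112, 112, 1055]);
translate([112, 0, 160]) cube([1925, 112, 71]);
translate([112, 0, 841]) cube([1925, 112, 71]);
translate([149, 112, 33]) cube([108, 18, 988]);
translate([294, 112, 33]) cube([108, 18, 988]);
translate([439, 112, 33]) cube([108, 18, 988]);
translate([584, 112, 33]) cube([108, 18, 988]);
translate([729, 112, 33]) cube([108, 18, 988]);
translate([874, 112, 33]) cube([108, 18, 988]);
translate([1019, 112, 33]) cube([108, 18, 988]);
translate([1164, 112, 33]) cube([108, 18, 988]);
translate([1309, 112, 33]) cube([108, 18, 988]);
translate([1454, 112, 33]) cube([108, 18, 988]);
translate([1599, 112, 33]) cube([108, 18, 988]);
translate([1744, 112, 33]) cube([108, 18, 988]);
translate([1889, 112, 33]) cube([108, 18, 988]);


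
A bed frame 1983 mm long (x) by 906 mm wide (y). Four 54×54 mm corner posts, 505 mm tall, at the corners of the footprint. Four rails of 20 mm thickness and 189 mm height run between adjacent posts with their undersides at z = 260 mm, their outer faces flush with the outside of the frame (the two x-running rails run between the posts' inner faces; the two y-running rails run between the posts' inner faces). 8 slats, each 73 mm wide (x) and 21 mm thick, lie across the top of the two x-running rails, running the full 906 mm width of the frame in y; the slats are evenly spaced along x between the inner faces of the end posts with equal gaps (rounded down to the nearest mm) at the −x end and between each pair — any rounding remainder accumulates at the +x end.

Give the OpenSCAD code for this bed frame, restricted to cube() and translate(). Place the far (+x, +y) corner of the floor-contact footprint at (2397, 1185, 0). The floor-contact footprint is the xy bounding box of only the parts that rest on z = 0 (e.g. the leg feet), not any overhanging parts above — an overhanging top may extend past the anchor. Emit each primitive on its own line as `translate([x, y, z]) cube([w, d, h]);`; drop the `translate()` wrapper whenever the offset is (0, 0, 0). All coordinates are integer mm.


translate([414, 279, 0]) cube([54, 54, 505]);
translate([414, 1131, 0]) cube([54, 54, 505]);
translate([2343, 279, 0]) cube([54, 54, 505]);
translate([2343, 1131, 0]) cube([54, 54, 505]);
translate([468, 279, 260]) cube([1875, 20, 189]);
translate([468, 1165, 260]) cube([1875, 20, 189]);
translate([414, 333, 260]) cube([20, 798, 189]);
translate([2377, 333, 260]) cube([20, 798, 189]);
translate([611, 279, 449]) cube([73, 906, 21]);
translate([827, 279, 449]) cube([73, 906, 21]);
translate([1043, 279, 449]) cube([73, 906, 21]);
translate([1259, 279, 449]) cube([73, 906, 21]);
translate([1475, 279, 449]) cube([73, 906, 21]);
translate([1691, 279, 449]) cube([73, 906, 21]);
translate([1907, 279, 449]) cube([73, 906, 21]);
translate([2123, 279, 449]) cube([73, 906, 21]);


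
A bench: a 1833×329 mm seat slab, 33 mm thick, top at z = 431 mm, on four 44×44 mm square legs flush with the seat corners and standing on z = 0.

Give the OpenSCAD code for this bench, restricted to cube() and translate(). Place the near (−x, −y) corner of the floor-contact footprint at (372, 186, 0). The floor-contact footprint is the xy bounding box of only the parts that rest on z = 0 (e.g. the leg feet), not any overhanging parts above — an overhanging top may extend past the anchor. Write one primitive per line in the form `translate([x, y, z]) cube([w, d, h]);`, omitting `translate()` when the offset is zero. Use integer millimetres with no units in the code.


translate([372, 186, 398]) cube([1833, 329, 33]);
translate([372, 186, 0]) cube([44, 44, 398]);
translate([372, 471, 0]) cube([44, 44, 398]);
translate([2161, 186, 0]) cube([44, 44, 398]);
translate([2161, 471, 0]) cube([44, 44, 398]);


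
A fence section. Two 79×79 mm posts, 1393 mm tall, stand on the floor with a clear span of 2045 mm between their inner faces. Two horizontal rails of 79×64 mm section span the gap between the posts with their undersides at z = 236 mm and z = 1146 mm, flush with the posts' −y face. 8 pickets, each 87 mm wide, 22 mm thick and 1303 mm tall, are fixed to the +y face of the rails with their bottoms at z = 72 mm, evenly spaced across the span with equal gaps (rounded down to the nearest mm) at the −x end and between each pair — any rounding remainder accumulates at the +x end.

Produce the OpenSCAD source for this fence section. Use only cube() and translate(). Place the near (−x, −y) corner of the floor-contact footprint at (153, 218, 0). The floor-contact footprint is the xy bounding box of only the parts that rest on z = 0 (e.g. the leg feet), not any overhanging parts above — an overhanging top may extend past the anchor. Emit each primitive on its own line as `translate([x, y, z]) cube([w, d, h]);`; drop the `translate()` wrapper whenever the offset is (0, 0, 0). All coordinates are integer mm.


translate([153, 218, 0]) cube([79, 79, 1393]);
translate([2277, 218, 0]) cube([79, 79, 1393]);
translate([232, 218, 236]) cube([2045, 79, 64]);
translate([232, 218, 1146]) cube([2045, 79, 64]);
translate([381, 297, 72]) cube([87, 22, 1303]);
translate([617, 297, 72]) cube([87, 22, 1303]);
translate([853, 297, 72]) cube([87, 22, 1303]);
translate([1089, 297, 72]) cube([87, 22, 1303]);
translate([1325, 297, 72]) cube([87, 22, 1303]);
translate([1561, 297, 72]) cube([87, 22, 1303]);
translate([1797, 297, 72]) cube([87, 22, 1303]);
translate([2033, 297, 72]) cube([87, 22, 1303]);


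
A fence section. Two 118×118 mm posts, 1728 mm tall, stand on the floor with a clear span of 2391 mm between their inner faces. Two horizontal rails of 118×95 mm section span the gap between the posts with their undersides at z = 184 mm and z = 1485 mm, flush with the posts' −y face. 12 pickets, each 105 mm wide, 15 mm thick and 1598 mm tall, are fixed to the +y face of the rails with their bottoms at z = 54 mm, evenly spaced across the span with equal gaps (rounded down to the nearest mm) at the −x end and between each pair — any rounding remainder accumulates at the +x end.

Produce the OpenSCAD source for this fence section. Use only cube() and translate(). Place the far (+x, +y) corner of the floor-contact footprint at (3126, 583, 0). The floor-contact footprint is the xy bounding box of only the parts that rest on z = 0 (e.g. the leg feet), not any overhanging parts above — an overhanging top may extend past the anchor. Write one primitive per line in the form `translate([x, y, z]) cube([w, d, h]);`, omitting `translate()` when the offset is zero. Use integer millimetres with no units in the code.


translate([499, 465, 0]) cube([118, 118, 1728]);
translate([3008, 465, 0]) cube([118, 118, 1728]);
translate([617, 465, 184]) cube([2391, 118, 95]);
translate([617, 465, 1485]) cube([2391, 118, 95]);
translate([704, 583, 54]) cube([105, 15, 1598]);
translate([896, 583, 54]) cube([105, 15, 1598]);
translate([1088, 583, 54]) cube([105, 15, 1598]);
translate([1280, 583, 54]) cube([105, 15, 1598]);
translate([1472, 583, 54]) cube([105, 15, 1598]);
translate([1664, 583, 54]) cube([105, 15, 1598]);
translate([1856, 583, 54]) cube([105, 15, 1598]);
translate([2048, 583, 54]) cube([105, 15, 1598]);
translate([2240, 583, 54]) cube([105, 15, 1598]);
translate([2432, 583, 54]) cube([105, 15, 1598]);
translate([2624, 583, 54]) cube([105, 15, 1598]);
translate([2816, 583, 54]) cube([105, 15, 1598]);


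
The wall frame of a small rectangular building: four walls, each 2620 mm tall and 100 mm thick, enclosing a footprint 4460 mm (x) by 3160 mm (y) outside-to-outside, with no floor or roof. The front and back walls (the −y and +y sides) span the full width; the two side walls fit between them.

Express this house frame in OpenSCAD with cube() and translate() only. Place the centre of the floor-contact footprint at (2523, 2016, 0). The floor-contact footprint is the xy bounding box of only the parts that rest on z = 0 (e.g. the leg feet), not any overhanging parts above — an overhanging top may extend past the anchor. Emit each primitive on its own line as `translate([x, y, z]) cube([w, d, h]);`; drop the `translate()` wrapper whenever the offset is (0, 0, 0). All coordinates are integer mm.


translate([293, 436, 0]) cube([4460, 100, 2620]);
translate([293, 3496, 0]) cube([4460, 100, 2620]);
translate([293, 536, 0]) cube([100, 2960, 2620]);
translate([4653, 536, 0]) cube([100, 2960, 2620]);


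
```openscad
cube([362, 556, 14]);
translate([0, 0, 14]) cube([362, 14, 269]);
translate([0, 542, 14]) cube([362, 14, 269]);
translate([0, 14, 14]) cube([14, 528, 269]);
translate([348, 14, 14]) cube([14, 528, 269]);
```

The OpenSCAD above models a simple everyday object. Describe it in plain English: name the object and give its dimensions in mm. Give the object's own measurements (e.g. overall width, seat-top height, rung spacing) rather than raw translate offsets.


An open-topped rectangular box: outside dimensions 362×556×283 mm, with a uniform wall and base thickness of 14 mm. The base is a full 362×556 slab on the floor; four walls sit on top of the base. The front and back walls (the −y and +y sides) span the full width; the two side walls fit between them.


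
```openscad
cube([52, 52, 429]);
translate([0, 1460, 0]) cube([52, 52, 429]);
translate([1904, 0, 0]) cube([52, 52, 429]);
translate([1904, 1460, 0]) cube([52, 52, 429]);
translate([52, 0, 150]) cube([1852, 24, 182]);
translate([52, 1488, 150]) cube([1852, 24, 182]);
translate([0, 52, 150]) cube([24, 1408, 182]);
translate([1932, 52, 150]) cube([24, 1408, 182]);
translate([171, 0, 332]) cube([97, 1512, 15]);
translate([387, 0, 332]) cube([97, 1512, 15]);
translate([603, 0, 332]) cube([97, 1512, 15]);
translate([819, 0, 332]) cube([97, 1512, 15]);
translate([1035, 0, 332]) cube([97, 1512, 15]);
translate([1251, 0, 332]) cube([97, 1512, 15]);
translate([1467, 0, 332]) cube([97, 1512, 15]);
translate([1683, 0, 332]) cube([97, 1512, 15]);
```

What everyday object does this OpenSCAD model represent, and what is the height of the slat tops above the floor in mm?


A bed frame. The slat-top height is 347 mm.

Four posts, four rails, and a row of slats — a bed frame. Slats sit on the rails at z = 150 + 182 = 332; with slat thickness 15, the top is 347 mm.


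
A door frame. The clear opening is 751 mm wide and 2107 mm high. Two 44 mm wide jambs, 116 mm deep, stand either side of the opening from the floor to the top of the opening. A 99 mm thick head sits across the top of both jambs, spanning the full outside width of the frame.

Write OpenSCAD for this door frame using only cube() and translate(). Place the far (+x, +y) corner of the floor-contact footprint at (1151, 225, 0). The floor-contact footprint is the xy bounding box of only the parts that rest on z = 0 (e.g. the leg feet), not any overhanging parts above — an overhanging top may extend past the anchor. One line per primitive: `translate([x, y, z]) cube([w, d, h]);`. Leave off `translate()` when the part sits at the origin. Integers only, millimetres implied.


translate([312, 109, 0]) cube([44, 116, 2107]);
translate([1107, 109, 0]) cube([44, 116, 2107]);
translate([312, 109, 2107]) cube([839, 116, 99]);


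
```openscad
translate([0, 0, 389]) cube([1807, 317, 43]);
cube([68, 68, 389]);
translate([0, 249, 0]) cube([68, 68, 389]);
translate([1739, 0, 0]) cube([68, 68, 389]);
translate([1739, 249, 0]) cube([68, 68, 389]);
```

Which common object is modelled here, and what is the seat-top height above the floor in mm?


A bench. The seat-top height is 432 mm.

A long slab on four corner posts — a bench. The slab sits at z = 389 with thickness 43, so the top is 389 + 43 = 432 mm.


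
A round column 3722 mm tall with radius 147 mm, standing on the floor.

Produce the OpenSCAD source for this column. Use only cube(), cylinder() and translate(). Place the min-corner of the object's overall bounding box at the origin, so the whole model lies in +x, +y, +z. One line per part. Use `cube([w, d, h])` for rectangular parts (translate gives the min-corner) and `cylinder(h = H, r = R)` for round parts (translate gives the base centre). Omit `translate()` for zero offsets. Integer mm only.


translate([147, 147, 0]) cylinder(h = 3722, r = 147);


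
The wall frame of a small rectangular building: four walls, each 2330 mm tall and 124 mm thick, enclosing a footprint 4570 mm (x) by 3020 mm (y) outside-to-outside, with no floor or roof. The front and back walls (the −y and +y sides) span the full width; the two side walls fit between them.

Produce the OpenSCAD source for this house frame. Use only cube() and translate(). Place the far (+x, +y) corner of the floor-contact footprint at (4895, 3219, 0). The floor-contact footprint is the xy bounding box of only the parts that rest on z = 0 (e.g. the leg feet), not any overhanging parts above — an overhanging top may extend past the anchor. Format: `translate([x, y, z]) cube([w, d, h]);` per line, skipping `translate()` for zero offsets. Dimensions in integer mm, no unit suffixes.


translate([325, 199, 0]) cube([4570, 124, 2330]);
translate([325, 3095, 0]) cube([4570, 124, 2330]);
translate([325, 323, 0]) cube([124, 2772, 2330]);
translate([4771, 323, 0]) cube([124, 2772, 2330]);


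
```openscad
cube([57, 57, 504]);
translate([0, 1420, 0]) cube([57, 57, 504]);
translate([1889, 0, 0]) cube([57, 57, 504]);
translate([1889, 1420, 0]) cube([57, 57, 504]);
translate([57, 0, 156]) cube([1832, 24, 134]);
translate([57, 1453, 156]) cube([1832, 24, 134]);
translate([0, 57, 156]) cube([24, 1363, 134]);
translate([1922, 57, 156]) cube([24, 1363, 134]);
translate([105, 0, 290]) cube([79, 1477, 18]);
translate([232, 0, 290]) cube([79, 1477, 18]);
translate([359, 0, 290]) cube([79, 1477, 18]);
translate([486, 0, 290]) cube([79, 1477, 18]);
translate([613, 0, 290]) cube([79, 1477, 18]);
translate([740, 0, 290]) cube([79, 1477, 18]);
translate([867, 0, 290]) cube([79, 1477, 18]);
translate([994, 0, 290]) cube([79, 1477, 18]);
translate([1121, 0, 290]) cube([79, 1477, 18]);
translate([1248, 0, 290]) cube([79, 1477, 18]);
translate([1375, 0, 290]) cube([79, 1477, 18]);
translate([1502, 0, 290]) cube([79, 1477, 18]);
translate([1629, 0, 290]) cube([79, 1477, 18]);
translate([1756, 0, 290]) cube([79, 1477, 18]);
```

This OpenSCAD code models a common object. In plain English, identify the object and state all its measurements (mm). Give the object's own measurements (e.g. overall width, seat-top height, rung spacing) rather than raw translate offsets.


A bed frame 1946 mm long (x) by 1477 mm wide (y). Four 57×57 mm corner posts, 504 mm tall, at the corners of the footprint. Four rails of 24 mm thickness and 134 mm height run between adjacent posts with their undersides at z = 156 mm, their outer faces flush with the outside of the frame (the two x-running rails run between the posts' inner faces; the two y-running rails run between the posts' inner faces). 14 slats, each 79 mm wide (x) and 18 mm thick, lie across the top of the two x-running rails, running the full 1477 mm width of the frame in y; along x they sit between the end posts with a 48 mm gap after the −x posts and between neighbouring slats, leaving 54 mm before the +x posts.


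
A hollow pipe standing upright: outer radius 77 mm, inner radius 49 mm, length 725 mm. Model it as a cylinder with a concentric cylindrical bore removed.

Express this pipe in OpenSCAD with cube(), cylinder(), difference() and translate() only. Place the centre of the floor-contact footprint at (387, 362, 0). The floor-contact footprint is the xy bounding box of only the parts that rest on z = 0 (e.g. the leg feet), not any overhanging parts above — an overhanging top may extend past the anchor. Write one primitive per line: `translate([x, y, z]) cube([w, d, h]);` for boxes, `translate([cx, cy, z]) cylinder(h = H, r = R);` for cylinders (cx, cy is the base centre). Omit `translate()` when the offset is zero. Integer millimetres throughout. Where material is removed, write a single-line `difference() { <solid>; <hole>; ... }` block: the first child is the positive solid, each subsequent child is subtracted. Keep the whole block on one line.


difference() { translate([387, 362, 0]) cylinder(h = 725, r = 77); translate([387, 362, 0]) cylinder(h = 725, r = 49); }
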